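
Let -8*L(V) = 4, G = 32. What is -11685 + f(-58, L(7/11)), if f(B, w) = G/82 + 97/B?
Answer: -27789979/2378 ≈ -11686.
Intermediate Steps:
L(V) = -½ (L(V) = -⅛*4 = -½)
f(B, w) = 16/41 + 97/B (f(B, w) = 32/82 + 97/B = 32*(1/82) + 97/B = 16/41 + 97/B)
-11685 + f(-58, L(7/11)) = -11685 + (16/41 + 97/(-58)) = -11685 + (16/41 + 97*(-1/58)) = -11685 + (16/41 - 97/58) = -11685 - 3049/2378 = -27789979/2378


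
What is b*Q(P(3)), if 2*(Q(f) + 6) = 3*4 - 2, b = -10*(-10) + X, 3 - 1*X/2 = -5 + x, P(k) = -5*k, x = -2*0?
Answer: -116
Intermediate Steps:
x = 0
X = 16 (X = 6 - 2*(-5 + 0) = 6 - 2*(-5) = 6 + 10 = 16)
b = 116 (b = -10*(-10) + 16 = 100 + 16 = 116)
Q(f) = -1 (Q(f) = -6 + (3*4 - 2)/2 = -6 + (12 - 2)/2 = -6 + (½)*10 = -6 + 5 = -1)
b*Q(P(3)) = 116*(-1) = -116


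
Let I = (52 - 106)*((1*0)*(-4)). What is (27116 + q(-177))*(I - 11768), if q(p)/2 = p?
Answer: -314935216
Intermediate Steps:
q(p) = 2*p
I = 0 (I = -0*(-4) = -54*0 = 0)
(27116 + q(-177))*(I - 11768) = (27116 + 2*(-177))*(0 - 11768) = (27116 - 354)*(-11768) = 26762*(-11768) = -314935216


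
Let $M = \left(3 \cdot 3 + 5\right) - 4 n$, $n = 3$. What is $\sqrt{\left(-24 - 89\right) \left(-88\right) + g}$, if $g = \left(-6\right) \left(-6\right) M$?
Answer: $4 \sqrt{626} \approx 100.08$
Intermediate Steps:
$M = 2$ ($M = \left(3 \cdot 3 + 5\right) - 12 = \left(9 + 5\right) - 12 = 14 - 12 = 2$)
$g = 72$ ($g = \left(-6\right) \left(-6\right) 2 = 36 \cdot 2 = 72$)
$\sqrt{\left(-24 - 89\right) \left(-88\right) + g} = \sqrt{\left(-24 - 89\right) \left(-88\right) + 72} = \sqrt{\left(-113\right) \left(-88\right) + 72} = \sqrt{9944 + 72} = \sqrt{10016} = 4 \sqrt{626}$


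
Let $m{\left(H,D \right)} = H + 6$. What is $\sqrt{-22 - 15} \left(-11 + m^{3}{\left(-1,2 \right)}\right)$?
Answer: $114 i \sqrt{37} \approx 693.43 i$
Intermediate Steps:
$m{\left(H,D \right)} = 6 + H$
$\sqrt{-22 - 15} \left(-11 + m^{3}{\left(-1,2 \right)}\right) = \sqrt{-22 - 15} \left(-11 + \left(6 - 1\right)^{3}\right) = \sqrt{-37} \left(-11 + 5^{3}\right) = i \sqrt{37} \left(-11 + 125\right) = i \sqrt{37} \cdot 114 = 114 i \sqrt{37}$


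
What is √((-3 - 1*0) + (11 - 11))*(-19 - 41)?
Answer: -60*I*√3 ≈ -103.92*I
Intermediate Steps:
√((-3 - 1*0) + (11 - 11))*(-19 - 41) = √((-3 + 0) + 0)*(-60) = √(-3 + 0)*(-60) = √(-3)*(-60) = (I*√3)*(-60) = -60*I*√3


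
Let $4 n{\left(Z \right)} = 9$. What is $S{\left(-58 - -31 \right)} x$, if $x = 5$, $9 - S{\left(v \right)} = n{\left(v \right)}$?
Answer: $\frac{135}{4} \approx 33.75$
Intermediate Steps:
$n{\left(Z \right)} = \frac{9}{4}$ ($n{\left(Z \right)} = \frac{1}{4} \cdot 9 = \frac{9}{4}$)
$S{\left(v \right)} = \frac{27}{4}$ ($S{\left(v \right)} = 9 - \frac{9}{4} = \frac{27}{4}$)
$S{\left(-58 - -31 \right)} x = \frac{27}{4} \cdot 5 = \frac{135}{4}$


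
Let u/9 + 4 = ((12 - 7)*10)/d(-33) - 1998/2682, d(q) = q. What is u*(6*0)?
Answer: 0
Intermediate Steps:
u = -92343/1639 (u = -36 + 9*(((12 - 7)*10)/(-33) - 1998/2682) = -36 + 9*((5*10)*(-1/33) - 1998*1/2682) = -36 + 9*(50*(-1/33) - 111/149) = -36 + 9*(-50/33 - 111/149) = -36 + 9*(-11113/4917) = -36 - 33339/1639 = -92343/1639 ≈ -56.341)
u*(6*0) = -554058*0/1639 = -92343/1639*0 = 0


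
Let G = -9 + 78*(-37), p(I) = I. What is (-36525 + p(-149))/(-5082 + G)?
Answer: 36674/7977 ≈ 4.5975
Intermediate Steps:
G = -2895 (G = -9 - 2886 = -2895)
(-36525 + p(-149))/(-5082 + G) = (-36525 - 149)/(-5082 - 2895) = -36674/(-7977) = -36674*(-1/7977) = 36674/7977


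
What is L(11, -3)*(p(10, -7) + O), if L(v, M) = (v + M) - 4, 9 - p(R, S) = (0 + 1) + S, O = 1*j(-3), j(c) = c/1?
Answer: 48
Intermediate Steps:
j(c) = c (j(c) = c*1 = c)
O = -3 (O = 1*(-3) = -3)
p(R, S) = 8 - S (p(R, S) = 9 - ((0 + 1) + S) = 9 - (1 + S) = 9 + (-1 - S) = 8 - S)
L(v, M) = -4 + M + v (L(v, M) = (M + v) - 4 = -4 + M + v)
L(11, -3)*(p(10, -7) + O) = (-4 - 3 + 11)*((8 - 1*(-7)) - 3) = 4*((8 + 7) - 3) = 4*(15 - 3) = 4*12 = 48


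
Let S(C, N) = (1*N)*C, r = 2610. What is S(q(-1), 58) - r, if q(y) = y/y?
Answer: -2552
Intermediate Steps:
q(y) = 1
S(C, N) = C*N (S(C, N) = N*C = C*N)
S(q(-1), 58) - r = 1*58 - 1*2610 = 58 - 2610 = -2552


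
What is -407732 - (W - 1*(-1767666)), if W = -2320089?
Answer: 144691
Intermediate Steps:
-407732 - (W - 1*(-1767666)) = -407732 - (-2320089 - 1*(-1767666)) = -407732 - (-2320089 + 1767666) = -407732 - 1*(-552423) = -407732 + 552423 = 144691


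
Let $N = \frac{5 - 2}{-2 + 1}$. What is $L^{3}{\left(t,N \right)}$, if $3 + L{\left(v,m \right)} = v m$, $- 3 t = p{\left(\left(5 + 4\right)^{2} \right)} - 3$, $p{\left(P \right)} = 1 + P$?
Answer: $438976$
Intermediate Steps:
$t = - \frac{79}{3}$ ($t = - \frac{\left(1 + \left(5 + 4\right)^{2}\right) - 3}{3} = - \frac{\left(1 + 9^{2}\right) - 3}{3} = - \frac{\left(1 + 81\right) - 3}{3} = - \frac{82 - 3}{3} = \left(- \frac{1}{3}\right) 79 = - \frac{79}{3} \approx -26.333$)
$N = -3$ ($N = \frac{3}{-1} = 3 \left(-1\right) = -3$)
$L{\left(v,m \right)} = -3 + m v$ ($L{\left(v,m \right)} = -3 + v m = -3 + m v$)
$L^{3}{\left(t,N \right)} = \left(-3 - -79\right)^{3} = \left(-3 + 79\right)^{3} = 76^{3} = 438976$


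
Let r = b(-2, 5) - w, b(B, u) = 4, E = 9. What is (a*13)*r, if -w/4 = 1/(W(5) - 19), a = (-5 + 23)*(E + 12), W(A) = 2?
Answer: 314496/17 ≈ 18500.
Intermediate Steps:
a = 378 (a = (-5 + 23)*(9 + 12) = 18*21 = 378)
w = 4/17 (w = -4/(2 - 19) = -4/(-17) = -4*(-1/17) = 4/17 ≈ 0.23529)
r = 64/17 (r = 4 - 1*4/17 = 4 - 4/17 = 64/17 ≈ 3.7647)
(a*13)*r = (378*13)*(64/17) = 4914*(64/17) = 314496/17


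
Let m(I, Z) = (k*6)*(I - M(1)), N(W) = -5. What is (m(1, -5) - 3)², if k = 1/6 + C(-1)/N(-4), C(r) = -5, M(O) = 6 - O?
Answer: 961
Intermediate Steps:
k = 7/6 (k = 1/6 - 5/(-5) = 1*(⅙) - 5*(-⅕) = ⅙ + 1 = 7/6 ≈ 1.1667)
m(I, Z) = -35 + 7*I (m(I, Z) = ((7/6)*6)*(I - (6 - 1*1)) = 7*(I - (6 - 1)) = 7*(I - 1*5) = 7*(I - 5) = 7*(-5 + I) = -35 + 7*I)
(m(1, -5) - 3)² = ((-35 + 7*1) - 3)² = ((-35 + 7) - 3)² = (-28 - 3)² = (-31)² = 961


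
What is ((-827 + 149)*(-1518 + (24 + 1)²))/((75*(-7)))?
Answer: -201818/175 ≈ -1153.2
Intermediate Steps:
((-827 + 149)*(-1518 + (24 + 1)²))/((75*(-7))) = -678*(-1518 + 25²)/(-525) = -678*(-1518 + 625)*(-1/525) = -678*(-893)*(-1/525) = 605454*(-1/525) = -201818/175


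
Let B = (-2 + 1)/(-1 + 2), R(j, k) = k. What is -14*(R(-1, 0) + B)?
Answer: 14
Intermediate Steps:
B = -1 (B = -1/1 = -1*1 = -1)
-14*(R(-1, 0) + B) = -14*(0 - 1) = -14*(-1) = 14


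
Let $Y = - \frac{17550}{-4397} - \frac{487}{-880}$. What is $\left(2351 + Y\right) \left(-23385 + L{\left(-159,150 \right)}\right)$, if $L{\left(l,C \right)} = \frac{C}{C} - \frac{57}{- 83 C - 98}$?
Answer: $- \frac{534876754184198025}{9710545856} \approx -5.5082 \cdot 10^{7}$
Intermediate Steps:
$Y = \frac{17585339}{3869360}$ ($Y = \left(-17550\right) \left(- \frac{1}{4397}\right) - - \frac{487}{880} = \frac{17550}{4397} + \frac{487}{880} = \frac{17585339}{3869360} \approx 4.5448$)
$L{\left(l,C \right)} = 1 - \frac{57}{-98 - 83 C}$
$\left(2351 + Y\right) \left(-23385 + L{\left(-159,150 \right)}\right) = \left(2351 + \frac{17585339}{3869360}\right) \left(-23385 + \frac{155 + 83 \cdot 150}{98 + 83 \cdot 150}\right) = \frac{9114450699 \left(-23385 + \frac{155 + 12450}{98 + 12450}\right)}{3869360} = \frac{9114450699 \left(-23385 + \frac{1}{12548} \cdot 12605\right)}{3869360} = \frac{9114450699 \left(-23385 + \frac{12605}{12548}\right)}{3869360} = \frac{9114450699}{3869360} \left(- \frac{293422375}{12548}\right) = - \frac{534876754184198025}{9710545856}$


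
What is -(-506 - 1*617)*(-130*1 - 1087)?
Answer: -1366691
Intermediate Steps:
-(-506 - 1*617)*(-130*1 - 1087) = -(-506 - 617)*(-130 - 1087) = -(-1123)*(-1217) = -1*1366691 = -1366691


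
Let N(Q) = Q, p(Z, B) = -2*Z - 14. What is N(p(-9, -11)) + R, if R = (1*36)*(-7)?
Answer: -248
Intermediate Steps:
p(Z, B) = -14 - 2*Z
R = -252 (R = 36*(-7) = -252)
N(p(-9, -11)) + R = (-14 - 2*(-9)) - 252 = (-14 + 18) - 252 = 4 - 252 = -248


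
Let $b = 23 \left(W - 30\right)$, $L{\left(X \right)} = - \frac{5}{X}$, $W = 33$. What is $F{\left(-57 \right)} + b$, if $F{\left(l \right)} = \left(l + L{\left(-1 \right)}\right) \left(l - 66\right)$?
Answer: $6465$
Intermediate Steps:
$F{\left(l \right)} = \left(-66 + l\right) \left(5 + l\right)$ ($F{\left(l \right)} = \left(l - \frac{5}{-1}\right) \left(l - 66\right) = \left(l - -5\right) \left(-66 + l\right) = \left(l + 5\right) \left(-66 + l\right) = \left(5 + l\right) \left(-66 + l\right) = \left(-66 + l\right) \left(5 + l\right)$)
$b = 69$ ($b = 23 \left(33 - 30\right) = 23 \cdot 3 = 69$)
$F{\left(-57 \right)} + b = \left(-330 + \left(-57\right)^{2} - -3477\right) + 69 = \left(-330 + 3249 + 3477\right) + 69 = 6396 + 69 = 6465$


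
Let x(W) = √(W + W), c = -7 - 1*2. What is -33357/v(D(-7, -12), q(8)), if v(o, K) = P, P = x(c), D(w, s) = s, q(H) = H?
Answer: 11119*I*√2/2 ≈ 7862.3*I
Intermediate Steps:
c = -9 (c = -7 - 2 = -9)
x(W) = √2*√W (x(W) = √(2*W) = √2*√W)
P = 3*I*√2 (P = √2*√(-9) = √2*(3*I) = 3*I*√2 ≈ 4.2426*I)
v(o, K) = 3*I*√2
-33357/v(D(-7, -12), q(8)) = -33357*(-I*√2/6) = -(-11119)*I*√2/2 = 11119*I*√2/2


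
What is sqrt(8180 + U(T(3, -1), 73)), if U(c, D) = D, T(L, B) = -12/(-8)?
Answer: 3*sqrt(917) ≈ 90.846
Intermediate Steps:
T(L, B) = 3/2 (T(L, B) = -12*(-1/8) = 3/2)
sqrt(8180 + U(T(3, -1), 73)) = sqrt(8180 + 73) = sqrt(8253) = 3*sqrt(917)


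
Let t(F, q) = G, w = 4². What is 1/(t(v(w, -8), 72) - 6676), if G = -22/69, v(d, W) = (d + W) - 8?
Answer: -69/460666 ≈ -0.00014978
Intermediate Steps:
w = 16
v(d, W) = -8 + W + d (v(d, W) = (W + d) - 8 = -8 + W + d)
G = -22/69 (G = -22*1/69 = -22/69 ≈ -0.31884)
t(F, q) = -22/69
1/(t(v(w, -8), 72) - 6676) = 1/(-22/69 - 6676) = 1/(-460666/69) = -69/460666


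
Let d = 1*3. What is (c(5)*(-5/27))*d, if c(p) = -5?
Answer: 25/9 ≈ 2.7778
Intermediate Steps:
d = 3
(c(5)*(-5/27))*d = -(-25)/27*3 = -5*(-5/27)*3 = (25/27)*3 = 25/9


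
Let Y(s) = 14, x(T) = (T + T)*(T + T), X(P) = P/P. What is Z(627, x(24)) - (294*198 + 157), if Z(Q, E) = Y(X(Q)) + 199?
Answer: -58156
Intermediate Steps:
X(P) = 1
x(T) = 4*T² (x(T) = (2*T)*(2*T) = 4*T²)
Z(Q, E) = 213 (Z(Q, E) = 14 + 199 = 213)
Z(627, x(24)) - (294*198 + 157) = 213 - (294*198 + 157) = 213 - (58212 + 157) = 213 - 1*58369 = 213 - 58369 = -58156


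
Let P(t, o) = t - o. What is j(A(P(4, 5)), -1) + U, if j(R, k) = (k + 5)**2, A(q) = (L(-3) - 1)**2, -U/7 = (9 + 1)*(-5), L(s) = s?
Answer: 366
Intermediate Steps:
U = 350 (U = -7*(9 + 1)*(-5) = -70*(-5) = -7*(-50) = 350)
A(q) = 16 (A(q) = (-3 - 1)**2 = (-4)**2 = 16)
j(R, k) = (5 + k)**2
j(A(P(4, 5)), -1) + U = (5 - 1)**2 + 350 = 4**2 + 350 = 16 + 350 = 366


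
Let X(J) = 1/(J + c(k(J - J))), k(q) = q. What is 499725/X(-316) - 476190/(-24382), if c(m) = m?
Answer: -1925118364005/12191 ≈ -1.5791e+8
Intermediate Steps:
X(J) = 1/J (X(J) = 1/(J + (J - J)) = 1/(J + 0) = 1/J)
499725/X(-316) - 476190/(-24382) = 499725/(1/(-316)) - 476190/(-24382) = 499725/(-1/316) - 476190*(-1/24382) = 499725*(-316) + 238095/12191 = -157913100 + 238095/12191 = -1925118364005/12191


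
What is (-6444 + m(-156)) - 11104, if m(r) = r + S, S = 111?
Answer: -17593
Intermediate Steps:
m(r) = 111 + r (m(r) = r + 111 = 111 + r)
(-6444 + m(-156)) - 11104 = (-6444 + (111 - 156)) - 11104 = (-6444 - 45) - 11104 = -6489 - 11104 = -17593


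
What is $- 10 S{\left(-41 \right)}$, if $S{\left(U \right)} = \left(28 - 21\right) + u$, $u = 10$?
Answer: $-170$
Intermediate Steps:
$S{\left(U \right)} = 17$ ($S{\left(U \right)} = \left(28 - 21\right) + 10 = 7 + 10 = 17$)
$- 10 S{\left(-41 \right)} = \left(-10\right) 17 = -170$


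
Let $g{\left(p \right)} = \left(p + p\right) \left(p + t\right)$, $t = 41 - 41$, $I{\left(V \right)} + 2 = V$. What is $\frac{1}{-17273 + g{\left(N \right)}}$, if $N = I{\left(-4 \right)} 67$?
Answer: $\frac{1}{305935} \approx 3.2687 \cdot 10^{-6}$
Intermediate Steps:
$I{\left(V \right)} = -2 + V$
$t = 0$ ($t = 41 - 41 = 0$)
$N = -402$ ($N = \left(-2 - 4\right) 67 = \left(-6\right) 67 = -402$)
$g{\left(p \right)} = 2 p^{2}$ ($g{\left(p \right)} = \left(p + p\right) \left(p + 0\right) = 2 p p = 2 p^{2}$)
$\frac{1}{-17273 + g{\left(N \right)}} = \frac{1}{-17273 + 2 \left(-402\right)^{2}} = \frac{1}{-17273 + 2 \cdot 161604} = \frac{1}{-17273 + 323208} = \frac{1}{305935}$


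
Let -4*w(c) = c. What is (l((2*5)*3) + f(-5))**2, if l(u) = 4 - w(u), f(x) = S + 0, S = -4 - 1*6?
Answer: 9/4 ≈ 2.2500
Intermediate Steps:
w(c) = -c/4
S = -10 (S = -4 - 6 = -10)
f(x) = -10 (f(x) = -10 + 0 = -10)
l(u) = 4 + u/4 (l(u) = 4 - (-1)*u/4 = 4 + u/4)
(l((2*5)*3) + f(-5))**2 = ((4 + ((2*5)*3)/4) - 10)**2 = ((4 + (10*3)/4) - 10)**2 = ((4 + (1/4)*30) - 10)**2 = ((4 + 15/2) - 10)**2 = (23/2 - 10)**2 = (3/2)**2 = 9/4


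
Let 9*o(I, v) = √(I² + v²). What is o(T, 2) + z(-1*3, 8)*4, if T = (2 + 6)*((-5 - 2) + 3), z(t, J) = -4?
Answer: -16 + 2*√257/9 ≈ -12.438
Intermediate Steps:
T = -32 (T = 8*(-7 + 3) = 8*(-4) = -32)
o(I, v) = √(I² + v²)/9
o(T, 2) + z(-1*3, 8)*4 = √((-32)² + 2²)/9 - 4*4 = √(1024 + 4)/9 - 16 = √1028/9 - 16 = (2*√257)/9 - 16 = 2*√257/9 - 16 = -16 + 2*√257/9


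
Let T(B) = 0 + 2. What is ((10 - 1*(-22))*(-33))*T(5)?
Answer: -2112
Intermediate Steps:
T(B) = 2
((10 - 1*(-22))*(-33))*T(5) = ((10 - 1*(-22))*(-33))*2 = ((10 + 22)*(-33))*2 = (32*(-33))*2 = -1056*2 = -2112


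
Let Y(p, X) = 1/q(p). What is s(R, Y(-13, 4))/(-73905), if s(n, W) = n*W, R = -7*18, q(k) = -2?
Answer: -21/24635 ≈ -0.00085245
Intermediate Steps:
R = -126
Y(p, X) = -½ (Y(p, X) = 1/(-2) = -½)
s(n, W) = W*n
s(R, Y(-13, 4))/(-73905) = -½*(-126)/(-73905) = 63*(-1/73905) = -21/24635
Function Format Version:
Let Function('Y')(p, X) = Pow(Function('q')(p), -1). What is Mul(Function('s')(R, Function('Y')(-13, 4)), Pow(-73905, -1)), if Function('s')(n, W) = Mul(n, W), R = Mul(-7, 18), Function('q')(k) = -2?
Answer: Rational(-21, 24635) ≈ -0.00085245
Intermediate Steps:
R = -126
Function('Y')(p, X) = Rational(-1, 2) (Function('Y')(p, X) = Pow(-2, -1) = Rational(-1, 2))
Function('s')(n, W) = Mul(W, n)
Mul(Function('s')(R, Function('Y')(-13, 4)), Pow(-73905, -1)) = Mul(Mul(Rational(-1, 2), -126), Pow(-73905, -1)) = Mul(63, Rational(-1, 73905)) = Rational(-21, 24635)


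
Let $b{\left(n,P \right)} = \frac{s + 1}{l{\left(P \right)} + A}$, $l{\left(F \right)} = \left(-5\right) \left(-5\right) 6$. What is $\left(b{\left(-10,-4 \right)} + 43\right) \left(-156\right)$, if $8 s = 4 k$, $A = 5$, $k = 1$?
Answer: $- \frac{1039974}{155} \approx -6709.5$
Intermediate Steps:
$l{\left(F \right)} = 150$ ($l{\left(F \right)} = 25 \cdot 6 = 150$)
$s = \frac{1}{2}$ ($s = \frac{4 \cdot 1}{8} = \frac{1}{8} \cdot 4 = \frac{1}{2} \approx 0.5$)
$b{\left(n,P \right)} = \frac{3}{310}$ ($b{\left(n,P \right)} = \frac{\frac{1}{2} + 1}{150 + 5} = \frac{3}{2 \cdot 155} = \frac{3}{2} \cdot \frac{1}{155} = \frac{3}{310}$)
$\left(b{\left(-10,-4 \right)} + 43\right) \left(-156\right) = \left(\frac{3}{310} + 43\right) \left(-156\right) = \frac{13333}{310} \left(-156\right) = - \frac{1039974}{155}$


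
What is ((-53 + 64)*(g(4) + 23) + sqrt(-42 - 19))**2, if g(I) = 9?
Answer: (352 + I*sqrt(61))**2 ≈ 1.2384e+5 + 5498.4*I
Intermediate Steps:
((-53 + 64)*(g(4) + 23) + sqrt(-42 - 19))**2 = ((-53 + 64)*(9 + 23) + sqrt(-42 - 19))**2 = (11*32 + sqrt(-61))**2 = (352 + I*sqrt(61))**2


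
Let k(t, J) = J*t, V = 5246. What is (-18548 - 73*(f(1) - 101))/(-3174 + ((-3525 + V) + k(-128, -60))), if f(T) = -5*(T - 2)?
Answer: -11540/6227 ≈ -1.8532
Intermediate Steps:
f(T) = 10 - 5*T (f(T) = -5*(-2 + T) = 10 - 5*T)
(-18548 - 73*(f(1) - 101))/(-3174 + ((-3525 + V) + k(-128, -60))) = (-18548 - 73*((10 - 5*1) - 101))/(-3174 + ((-3525 + 5246) - 60*(-128))) = (-18548 - 73*((10 - 5) - 101))/(-3174 + (1721 + 7680)) = (-18548 - 73*(5 - 101))/(-3174 + 9401) = (-18548 - 73*(-96))/6227 = (-18548 + 7008)*(1/6227) = -11540*1/6227 = -11540/6227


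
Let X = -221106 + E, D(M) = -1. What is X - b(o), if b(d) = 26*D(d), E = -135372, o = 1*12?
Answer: -356452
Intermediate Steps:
o = 12
b(d) = -26 (b(d) = 26*(-1) = -26)
X = -356478 (X = -221106 - 135372 = -356478)
X - b(o) = -356478 - 1*(-26) = -356478 + 26 = -356452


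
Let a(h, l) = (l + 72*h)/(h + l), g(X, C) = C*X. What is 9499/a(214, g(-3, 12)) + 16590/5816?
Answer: 180157897/1596492 ≈ 112.85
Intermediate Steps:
a(h, l) = (l + 72*h)/(h + l)
9499/a(214, g(-3, 12)) + 16590/5816 = 9499/(((12*(-3) + 72*214)/(214 + 12*(-3)))) + 16590/5816 = 9499/(((-36 + 15408)/(214 - 36))) + 16590*(1/5816) = 9499/((15372/178)) + 8295/2908 = 9499/(((1/178)*15372)) + 8295/2908 = 9499/(7686/89) + 8295/2908 = 9499*(89/7686) + 8295/2908 = 120773/1098 + 8295/2908 = 180157897/1596492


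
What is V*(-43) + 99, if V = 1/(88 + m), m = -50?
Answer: 3719/38 ≈ 97.868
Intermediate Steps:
V = 1/38 (V = 1/(88 - 50) = 1/38 ≈ 0.026316)
V*(-43) + 99 = (1/38)*(-43) + 99 = -43/38 + 99 = 3719/38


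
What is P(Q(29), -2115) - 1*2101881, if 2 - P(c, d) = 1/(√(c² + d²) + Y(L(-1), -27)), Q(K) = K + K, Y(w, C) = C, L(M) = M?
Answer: -9407716140967/4475860 - √4476589/4475860 ≈ -2.1019e+6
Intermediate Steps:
Q(K) = 2*K
P(c, d) = 2 - 1/(-27 + √(c² + d²)) (P(c, d) = 2 - 1/(√(c² + d²) - 27) = 2 - 1/(-27 + √(c² + d²)))
P(Q(29), -2115) - 1*2101881 = (-55 + 2*√((2*29)² + (-2115)²))/(-27 + √((2*29)² + (-2115)²)) - 1*2101881 = (-55 + 2*√(58² + 4473225))/(-27 + √(58² + 4473225)) - 2101881 = (-55 + 2*√(3364 + 4473225))/(-27 + √(3364 + 4473225)) - 2101881 = (-55 + 2*√4476589)/(-27 + √4476589) - 2101881 = -2101881 + (-55 + 2*√4476589)/(-27 + √4476589)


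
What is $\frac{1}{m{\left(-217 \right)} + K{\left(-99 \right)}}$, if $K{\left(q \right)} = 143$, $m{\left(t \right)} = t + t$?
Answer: $- \frac{1}{291} \approx -0.0034364$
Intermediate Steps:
$m{\left(t \right)} = 2 t$
$\frac{1}{m{\left(-217 \right)} + K{\left(-99 \right)}} = \frac{1}{2 \left(-217\right) + 143} = \frac{1}{-434 + 143} = \frac{1}{-291} = - \frac{1}{291}$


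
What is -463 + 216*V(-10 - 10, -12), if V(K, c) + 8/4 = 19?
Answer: 3209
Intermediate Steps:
V(K, c) = 17 (V(K, c) = -2 + 19 = 17)
-463 + 216*V(-10 - 10, -12) = -463 + 216*17 = -463 + 3672 = 3209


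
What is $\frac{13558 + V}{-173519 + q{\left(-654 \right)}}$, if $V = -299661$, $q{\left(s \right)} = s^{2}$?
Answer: $- \frac{286103}{254197} \approx -1.1255$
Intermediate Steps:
$\frac{13558 + V}{-173519 + q{\left(-654 \right)}} = \frac{13558 - 299661}{-173519 + \left(-654\right)^{2}} = - \frac{286103}{-173519 + 427716} = - \frac{286103}{254197}$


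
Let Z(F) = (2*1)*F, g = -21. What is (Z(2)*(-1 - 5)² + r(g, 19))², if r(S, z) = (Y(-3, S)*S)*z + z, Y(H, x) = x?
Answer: 72965764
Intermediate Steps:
Z(F) = 2*F
r(S, z) = z + z*S² (r(S, z) = (S*S)*z + z = S²*z + z = z*S² + z = z + z*S²)
(Z(2)*(-1 - 5)² + r(g, 19))² = ((2*2)*(-1 - 5)² + 19*(1 + (-21)²))² = (4*(-6)² + 19*(1 + 441))² = (4*36 + 19*442)² = (144 + 8398)² = 8542² = 72965764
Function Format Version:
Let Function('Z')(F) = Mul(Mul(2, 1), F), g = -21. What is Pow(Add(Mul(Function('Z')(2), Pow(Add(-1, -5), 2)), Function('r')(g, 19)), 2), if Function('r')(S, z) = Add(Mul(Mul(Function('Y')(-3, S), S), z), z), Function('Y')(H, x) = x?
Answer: 72965764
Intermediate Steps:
Function('Z')(F) = Mul(2, F)
Function('r')(S, z) = Add(z, Mul(z, Pow(S, 2))) (Function('r')(S, z) = Add(Mul(Mul(S, S), z), z) = Add(Mul(Pow(S, 2), z), z) = Add(Mul(z, Pow(S, 2)), z) = Add(z, Mul(z, Pow(S, 2))))
Pow(Add(Mul(Function('Z')(2), Pow(Add(-1, -5), 2)), Function('r')(g, 19)), 2) = Pow(Add(Mul(Mul(2, 2), Pow(Add(-1, -5), 2)), Mul(19, Add(1, Pow(-21, 2)))), 2) = Pow(Add(Mul(4, Pow(-6, 2)), Mul(19, Add(1, 441))), 2) = Pow(Add(Mul(4, 36), Mul(19, 442)), 2) = Pow(Add(144, 8398), 2) = Pow(8542, 2) = 72965764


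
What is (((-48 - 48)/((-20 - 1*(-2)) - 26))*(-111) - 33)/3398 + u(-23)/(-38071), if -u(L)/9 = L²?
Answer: 5701431/129365258 ≈ 0.044072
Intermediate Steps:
u(L) = -9*L²
(((-48 - 48)/((-20 - 1*(-2)) - 26))*(-111) - 33)/3398 + u(-23)/(-38071) = (((-48 - 48)/((-20 - 1*(-2)) - 26))*(-111) - 33)/3398 - 9*(-23)²/(-38071) = (-96/((-20 + 2) - 26)*(-111) - 33)*(1/3398) - 9*529*(-1/38071) = (-96/(-18 - 26)*(-111) - 33)*(1/3398) - 4761*(-1/38071) = (-96/(-44)*(-111) - 33)*(1/3398) + 4761/38071 = (-96*(-1/44)*(-111) - 33)*(1/3398) + 4761/38071 = ((24/11)*(-111) - 33)*(1/3398) + 4761/38071 = (-2664/11 - 33)*(1/3398) + 4761/38071 = -3027/11*1/3398 + 4761/38071 = -3027/37378 + 4761/38071 = 5701431/129365258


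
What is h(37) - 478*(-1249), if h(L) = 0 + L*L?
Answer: 598391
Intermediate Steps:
h(L) = L² (h(L) = 0 + L² = L²)
h(37) - 478*(-1249) = 37² - 478*(-1249) = 1369 + 597022 = 598391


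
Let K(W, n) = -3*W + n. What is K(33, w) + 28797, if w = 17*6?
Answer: 28800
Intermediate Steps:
w = 102
K(W, n) = n - 3*W
K(33, w) + 28797 = (102 - 3*33) + 28797 = (102 - 99) + 28797 = 3 + 28797 = 28800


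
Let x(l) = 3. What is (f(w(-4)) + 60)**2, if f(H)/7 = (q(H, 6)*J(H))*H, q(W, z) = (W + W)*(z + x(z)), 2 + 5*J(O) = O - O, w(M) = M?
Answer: 13927824/25 ≈ 5.5711e+5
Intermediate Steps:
J(O) = -2/5 (J(O) = -2/5 + (O - O)/5 = -2/5 + (1/5)*0 = -2/5 + 0 = -2/5)
q(W, z) = 2*W*(3 + z) (q(W, z) = (W + W)*(z + 3) = (2*W)*(3 + z) = 2*W*(3 + z))
f(H) = -252*H**2/5 (f(H) = 7*(((2*H*(3 + 6))*(-2/5))*H) = 7*(((2*H*9)*(-2/5))*H) = 7*(((18*H)*(-2/5))*H) = 7*((-36*H/5)*H) = 7*(-36*H**2/5) = -252*H**2/5)
(f(w(-4)) + 60)**2 = (-252/5*(-4)**2 + 60)**2 = (-252/5*16 + 60)**2 = (-4032/5 + 60)**2 = (-3732/5)**2 = 13927824/25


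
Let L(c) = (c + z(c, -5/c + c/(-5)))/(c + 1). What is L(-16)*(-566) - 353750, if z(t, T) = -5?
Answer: -1772712/5 ≈ -3.5454e+5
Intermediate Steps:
L(c) = (-5 + c)/(1 + c) (L(c) = (c - 5)/(c + 1) = (-5 + c)/(1 + c))
L(-16)*(-566) - 353750 = ((-5 - 16)/(1 - 16))*(-566) - 353750 = (-21/(-15))*(-566) - 353750 = -1/15*(-21)*(-566) - 353750 = (7/5)*(-566) - 353750 = -3962/5 - 353750 = -1772712/5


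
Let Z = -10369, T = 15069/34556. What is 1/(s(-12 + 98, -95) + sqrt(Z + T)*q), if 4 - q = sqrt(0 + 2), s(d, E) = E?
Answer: -17278/(1641410 - I*sqrt(3095319964705)*(4 - sqrt(2))) ≈ -0.0012125 - 0.0033605*I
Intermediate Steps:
T = 15069/34556 (T = 15069*(1/34556) = 15069/34556 ≈ 0.43607)
q = 4 - sqrt(2) (q = 4 - sqrt(0 + 2) = 4 - sqrt(2) ≈ 2.5858)
1/(s(-12 + 98, -95) + sqrt(Z + T)*q) = 1/(-95 + sqrt(-10369 + 15069/34556)*(4 - sqrt(2))) = 1/(-95 + sqrt(-358296095/34556)*(4 - sqrt(2))) = 1/(-95 + (I*sqrt(3095319964705)/17278)*(4 - sqrt(2))) = 1/(-95 + I*sqrt(3095319964705)*(4 - sqrt(2))/17278)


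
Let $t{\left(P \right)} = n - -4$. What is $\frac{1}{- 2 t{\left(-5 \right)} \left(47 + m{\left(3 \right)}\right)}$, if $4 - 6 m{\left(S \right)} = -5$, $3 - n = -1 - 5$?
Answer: $- \frac{1}{1261} \approx -0.00079302$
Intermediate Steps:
$n = 9$ ($n = 3 - \left(-1 - 5\right) = 3 - -6 = 3 + 6 = 9$)
$m{\left(S \right)} = \frac{3}{2}$ ($m{\left(S \right)} = \frac{2}{3} - - \frac{5}{6} = \frac{2}{3} + \frac{5}{6} = \frac{3}{2}$)
$t{\left(P \right)} = 13$ ($t{\left(P \right)} = 9 - -4 = 9 + 4 = 13$)
$\frac{1}{- 2 t{\left(-5 \right)} \left(47 + m{\left(3 \right)}\right)} = \frac{1}{\left(-2\right) 13 \left(47 + \frac{3}{2}\right)} = \frac{1}{\left(-26\right) \frac{97}{2}} = \frac{1}{-1261} = - \frac{1}{1261}$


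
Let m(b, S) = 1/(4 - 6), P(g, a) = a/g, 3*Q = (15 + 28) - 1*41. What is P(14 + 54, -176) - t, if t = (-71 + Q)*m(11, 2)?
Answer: -3851/102 ≈ -37.755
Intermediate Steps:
Q = 2/3 (Q = ((15 + 28) - 1*41)/3 = (43 - 41)/3 = (1/3)*2 = 2/3 ≈ 0.66667)
m(b, S) = -1/2 (m(b, S) = 1/(-2) = -1/2)
t = 211/6 (t = (-71 + 2/3)*(-1/2) = -211/3*(-1/2) = 211/6 ≈ 35.167)
P(14 + 54, -176) - t = -176/(14 + 54) - 1*211/6 = -176/68 - 211/6 = -176*1/68 - 211/6 = -44/17 - 211/6 = -3851/102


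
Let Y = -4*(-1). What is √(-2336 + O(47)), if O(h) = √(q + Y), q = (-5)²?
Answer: √(-2336 + √29) ≈ 48.276*I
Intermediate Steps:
q = 25
Y = 4
O(h) = √29 (O(h) = √(25 + 4) = √29)
√(-2336 + O(47)) = √(-2336 + √29)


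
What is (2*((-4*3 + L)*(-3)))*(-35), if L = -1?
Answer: -2730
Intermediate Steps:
(2*((-4*3 + L)*(-3)))*(-35) = (2*((-4*3 - 1)*(-3)))*(-35) = (2*((-12 - 1)*(-3)))*(-35) = (2*(-13*(-3)))*(-35) = (2*39)*(-35) = 78*(-35) = -2730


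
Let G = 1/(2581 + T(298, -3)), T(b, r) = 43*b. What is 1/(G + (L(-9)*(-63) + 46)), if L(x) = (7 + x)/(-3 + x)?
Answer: 30790/1093047 ≈ 0.028169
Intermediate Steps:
L(x) = (7 + x)/(-3 + x)
G = 1/15395 (G = 1/(2581 + 43*298) = 1/(2581 + 12814) = 1/15395 ≈ 6.4956e-5)
1/(G + (L(-9)*(-63) + 46)) = 1/(1/15395 + (((7 - 9)/(-3 - 9))*(-63) + 46)) = 1/(1/15395 + ((-2/(-12))*(-63) + 46)) = 1/(1/15395 + (-1/12*(-2)*(-63) + 46)) = 1/(1/15395 + ((⅙)*(-63) + 46)) = 1/(1/15395 + (-21/2 + 46)) = 1/(1/15395 + 71/2) = 1/(1093047/30790) = 30790/1093047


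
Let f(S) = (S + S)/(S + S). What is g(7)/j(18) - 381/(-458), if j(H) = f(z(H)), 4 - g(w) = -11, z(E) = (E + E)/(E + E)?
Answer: 7251/458 ≈ 15.832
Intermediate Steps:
z(E) = 1 (z(E) = (2*E)/((2*E)) = (2*E)*(1/(2*E)) = 1)
f(S) = 1 (f(S) = (2*S)/((2*S)) = (2*S)*(1/(2*S)) = 1)
g(w) = 15 (g(w) = 4 - 1*(-11) = 4 + 11 = 15)
j(H) = 1
g(7)/j(18) - 381/(-458) = 15/1 - 381/(-458) = 15*1 - 381*(-1/458) = 15 + 381/458 = 7251/458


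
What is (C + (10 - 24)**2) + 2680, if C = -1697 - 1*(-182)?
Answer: 1361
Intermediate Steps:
C = -1515 (C = -1697 + 182 = -1515)
(C + (10 - 24)**2) + 2680 = (-1515 + (10 - 24)**2) + 2680 = (-1515 + (-14)**2) + 2680 = (-1515 + 196) + 2680 = -1319 + 2680 = 1361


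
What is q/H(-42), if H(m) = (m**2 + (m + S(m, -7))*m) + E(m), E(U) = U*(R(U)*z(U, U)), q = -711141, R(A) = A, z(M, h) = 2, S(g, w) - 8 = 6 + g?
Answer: -237047/2744 ≈ -86.387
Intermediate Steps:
S(g, w) = 14 + g (S(g, w) = 8 + (6 + g) = 14 + g)
E(U) = 2*U**2 (E(U) = U*(U*2) = U*(2*U) = 2*U**2)
H(m) = 3*m**2 + m*(14 + 2*m) (H(m) = (m**2 + (m + (14 + m))*m) + 2*m**2 = (m**2 + (14 + 2*m)*m) + 2*m**2 = (m**2 + m*(14 + 2*m)) + 2*m**2 = 3*m**2 + m*(14 + 2*m))
q/H(-42) = -711141*(-1/(42*(14 + 5*(-42)))) = -711141*(-1/(42*(14 - 210))) = -711141/((-42*(-196))) = -711141/8232 = -711141*1/8232 = -237047/2744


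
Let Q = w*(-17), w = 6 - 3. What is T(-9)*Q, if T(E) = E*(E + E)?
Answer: -8262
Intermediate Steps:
T(E) = 2*E² (T(E) = E*(2*E) = 2*E²)
w = 3
Q = -51 (Q = 3*(-17) = -51)
T(-9)*Q = (2*(-9)²)*(-51) = (2*81)*(-51) = 162*(-51) = -8262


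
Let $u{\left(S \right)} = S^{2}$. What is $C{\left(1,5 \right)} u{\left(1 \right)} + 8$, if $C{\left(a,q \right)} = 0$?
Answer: $8$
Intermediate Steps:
$C{\left(1,5 \right)} u{\left(1 \right)} + 8 = 0 \cdot 1^{2} + 8 = 0 \cdot 1 + 8 = 0 + 8 = 8$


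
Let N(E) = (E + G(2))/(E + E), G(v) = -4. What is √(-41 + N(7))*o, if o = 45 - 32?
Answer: 13*I*√7994/14 ≈ 83.023*I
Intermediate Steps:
o = 13
N(E) = (-4 + E)/(2*E) (N(E) = (E - 4)/(E + E) = (-4 + E)/((2*E)) = (-4 + E)*(1/(2*E)) = (-4 + E)/(2*E))
√(-41 + N(7))*o = √(-41 + (½)*(-4 + 7)/7)*13 = √(-41 + (½)*(⅐)*3)*13 = √(-41 + 3/14)*13 = √(-571/14)*13 = (I*√7994/14)*13 = 13*I*√7994/14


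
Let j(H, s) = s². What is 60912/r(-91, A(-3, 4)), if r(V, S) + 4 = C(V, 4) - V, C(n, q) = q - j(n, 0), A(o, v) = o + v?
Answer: 60912/91 ≈ 669.36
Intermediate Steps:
C(n, q) = q (C(n, q) = q - 1*0² = q - 1*0 = q + 0 = q)
r(V, S) = -V (r(V, S) = -4 + (4 - V) = -V)
60912/r(-91, A(-3, 4)) = 60912/((-1*(-91))) = 60912/91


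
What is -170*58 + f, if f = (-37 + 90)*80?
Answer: -5620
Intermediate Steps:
f = 4240 (f = 53*80 = 4240)
-170*58 + f = -170*58 + 4240 = -9860 + 4240 = -5620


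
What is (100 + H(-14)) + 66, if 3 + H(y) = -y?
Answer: 177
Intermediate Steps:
H(y) = -3 - y
(100 + H(-14)) + 66 = (100 + (-3 - 1*(-14))) + 66 = (100 + (-3 + 14)) + 66 = (100 + 11) + 66 = 111 + 66 = 177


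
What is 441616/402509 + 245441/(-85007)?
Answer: -61251760157/34216082563 ≈ -1.7901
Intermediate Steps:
441616/402509 + 245441/(-85007) = 441616*(1/402509) + 245441*(-1/85007) = 441616/402509 - 245441/85007 = -61251760157/34216082563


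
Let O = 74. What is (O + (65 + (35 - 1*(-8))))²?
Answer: 33124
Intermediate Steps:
(O + (65 + (35 - 1*(-8))))² = (74 + (65 + (35 - 1*(-8))))² = (74 + (65 + (35 + 8)))² = (74 + (65 + 43))² = (74 + 108)² = 182² = 33124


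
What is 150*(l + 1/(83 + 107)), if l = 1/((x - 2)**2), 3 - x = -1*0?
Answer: 2865/19 ≈ 150.79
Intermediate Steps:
x = 3 (x = 3 - (-1)*0 = 3 - 1*0 = 3 + 0 = 3)
l = 1 (l = 1/((3 - 2)**2) = 1/(1**2) = 1/1 = 1)
150*(l + 1/(83 + 107)) = 150*(1 + 1/(83 + 107)) = 150*(1 + 1/190) = 150*(191/190) = 2865/19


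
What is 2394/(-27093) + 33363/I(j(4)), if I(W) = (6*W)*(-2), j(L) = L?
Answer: -100446519/144496 ≈ -695.15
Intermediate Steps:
I(W) = -12*W
2394/(-27093) + 33363/I(j(4)) = 2394/(-27093) + 33363/((-12*4)) = 2394*(-1/27093) + 33363/(-48) = -798/9031 + 33363*(-1/48) = -798/9031 - 11121/16 = -100446519/144496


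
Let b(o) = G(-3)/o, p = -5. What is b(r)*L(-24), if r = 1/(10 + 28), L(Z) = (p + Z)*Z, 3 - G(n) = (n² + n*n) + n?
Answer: -317376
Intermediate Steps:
G(n) = 3 - n - 2*n² (G(n) = 3 - ((n² + n*n) + n) = 3 - ((n² + n²) + n) = 3 - (2*n² + n) = 3 - (n + 2*n²) = 3 + (-n - 2*n²) = 3 - n - 2*n²)
L(Z) = Z*(-5 + Z) (L(Z) = (-5 + Z)*Z = Z*(-5 + Z))
r = 1/38 ≈ 0.026316
b(o) = -12/o (b(o) = (3 - 1*(-3) - 2*(-3)²)/o = (3 + 3 - 2*9)/o = (3 + 3 - 18)/o = -12/o)
b(r)*L(-24) = (-12/1/38)*(-24*(-5 - 24)) = (-12*38)*(-24*(-29)) = -456*696 = -317376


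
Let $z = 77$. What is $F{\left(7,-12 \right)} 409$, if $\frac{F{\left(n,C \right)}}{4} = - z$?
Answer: $-125972$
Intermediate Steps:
$F{\left(n,C \right)} = -308$ ($F{\left(n,C \right)} = 4 \left(\left(-1\right) 77\right) = 4 \left(-77\right) = -308$)
$F{\left(7,-12 \right)} 409 = \left(-308\right) 409 = -125972$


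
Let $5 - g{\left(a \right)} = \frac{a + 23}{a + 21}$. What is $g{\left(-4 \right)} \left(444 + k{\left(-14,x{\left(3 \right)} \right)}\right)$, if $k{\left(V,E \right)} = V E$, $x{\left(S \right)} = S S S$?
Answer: $\frac{4356}{17} \approx 256.24$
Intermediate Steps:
$x{\left(S \right)} = S^{3}$ ($x{\left(S \right)} = S^{2} S = S^{3}$)
$g{\left(a \right)} = 5 - \frac{23 + a}{21 + a}$ ($g{\left(a \right)} = 5 - \frac{a + 23}{a + 21} = 5 - \frac{23 + a}{21 + a}$)
$k{\left(V,E \right)} = E V$
$g{\left(-4 \right)} \left(444 + k{\left(-14,x{\left(3 \right)} \right)}\right) = \frac{2 \left(41 + 2 \left(-4\right)\right)}{21 - 4} \left(444 + 3^{3} \left(-14\right)\right) = \frac{2 \left(41 - 8\right)}{17} \left(444 + 27 \left(-14\right)\right) = 2 \cdot \frac{1}{17} \cdot 33 \left(444 - 378\right) = \frac{66}{17} \cdot 66 = \frac{4356}{17}$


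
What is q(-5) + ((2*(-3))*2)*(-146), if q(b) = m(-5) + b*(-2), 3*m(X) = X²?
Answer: 5311/3 ≈ 1770.3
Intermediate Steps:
m(X) = X²/3
q(b) = 25/3 - 2*b (q(b) = (⅓)*(-5)² + b*(-2) = (⅓)*25 - 2*b = 25/3 - 2*b)
q(-5) + ((2*(-3))*2)*(-146) = (25/3 - 2*(-5)) + ((2*(-3))*2)*(-146) = (25/3 + 10) - 6*2*(-146) = 55/3 - 12*(-146) = 55/3 + 1752 = 5311/3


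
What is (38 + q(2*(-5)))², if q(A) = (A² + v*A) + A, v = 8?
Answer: 2304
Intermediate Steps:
q(A) = A² + 9*A (q(A) = (A² + 8*A) + A = A² + 9*A)
(38 + q(2*(-5)))² = (38 + (2*(-5))*(9 + 2*(-5)))² = (38 - 10*(9 - 10))² = (38 - 10*(-1))² = (38 + 10)² = 48² = 2304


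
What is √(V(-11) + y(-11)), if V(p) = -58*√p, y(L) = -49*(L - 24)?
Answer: √(1715 - 58*I*√11) ≈ 41.477 - 2.3189*I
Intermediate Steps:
y(L) = 1176 - 49*L (y(L) = -49*(-24 + L) = 1176 - 49*L)
√(V(-11) + y(-11)) = √(-58*I*√11 + (1176 - 49*(-11))) = √(-58*I*√11 + (1176 + 539)) = √(-58*I*√11 + 1715) = √(1715 - 58*I*√11)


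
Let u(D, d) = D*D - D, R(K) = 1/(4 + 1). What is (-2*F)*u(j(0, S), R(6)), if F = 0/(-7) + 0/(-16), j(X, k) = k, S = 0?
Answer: 0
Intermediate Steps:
R(K) = 1/5
F = 0 (F = 0*(-1/7) + 0*(-1/16) = 0 + 0 = 0)
u(D, d) = D**2 - D
(-2*F)*u(j(0, S), R(6)) = (-2*0)*(0*(-1 + 0)) = 0*(0*(-1)) = 0*0 = 0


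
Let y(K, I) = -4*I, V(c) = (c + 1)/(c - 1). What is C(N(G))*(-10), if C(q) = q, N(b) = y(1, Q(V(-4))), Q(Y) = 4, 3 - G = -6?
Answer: 160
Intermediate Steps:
G = 9 (G = 3 - 1*(-6) = 3 + 6 = 9)
V(c) = (1 + c)/(-1 + c)
N(b) = -16 (N(b) = -4*4 = -16)
C(N(G))*(-10) = -16*(-10) = 160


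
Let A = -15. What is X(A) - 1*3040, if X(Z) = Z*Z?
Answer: -2815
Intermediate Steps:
X(Z) = Z²
X(A) - 1*3040 = (-15)² - 1*3040 = 225 - 3040 = -2815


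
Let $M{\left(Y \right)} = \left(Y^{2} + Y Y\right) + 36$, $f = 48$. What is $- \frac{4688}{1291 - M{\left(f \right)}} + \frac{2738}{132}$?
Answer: $\frac{4899665}{221298} \approx 22.141$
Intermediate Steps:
$M{\left(Y \right)} = 36 + 2 Y^{2}$ ($M{\left(Y \right)} = \left(Y^{2} + Y^{2}\right) + 36 = 2 Y^{2} + 36 = 36 + 2 Y^{2}$)
$- \frac{4688}{1291 - M{\left(f \right)}} + \frac{2738}{132} = - \frac{4688}{1291 - \left(36 + 2 \cdot 48^{2}\right)} + \frac{2738}{132} = - \frac{4688}{1291 - \left(36 + 2 \cdot 2304\right)} + 2738 \cdot \frac{1}{132} = - \frac{4688}{1291 - \left(36 + 4608\right)} + \frac{1369}{66} = - \frac{4688}{1291 - 4644} + \frac{1369}{66} = - \frac{4688}{-3353} + \frac{1369}{66} = \left(-4688\right) \left(- \frac{1}{3353}\right) + \frac{1369}{66} = \frac{4688}{3353} + \frac{1369}{66} = \frac{4899665}{221298}$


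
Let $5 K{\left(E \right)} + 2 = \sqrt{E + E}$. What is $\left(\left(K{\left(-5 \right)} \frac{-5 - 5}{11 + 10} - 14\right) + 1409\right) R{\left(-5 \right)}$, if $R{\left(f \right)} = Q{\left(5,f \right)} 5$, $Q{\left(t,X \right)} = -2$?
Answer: $- \frac{292990}{21} + \frac{20 i \sqrt{10}}{21} \approx -13952.0 + 3.0117 i$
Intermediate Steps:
$K{\left(E \right)} = - \frac{2}{5} + \frac{\sqrt{2} \sqrt{E}}{5}$ ($K{\left(E \right)} = - \frac{2}{5} + \frac{\sqrt{E + E}}{5} = - \frac{2}{5} + \frac{\sqrt{2 E}}{5} = - \frac{2}{5} + \frac{\sqrt{2} \sqrt{E}}{5}$)
$R{\left(f \right)} = -10$ ($R{\left(f \right)} = \left(-2\right) 5 = -10$)
$\left(\left(K{\left(-5 \right)} \frac{-5 - 5}{11 + 10} - 14\right) + 1409\right) R{\left(-5 \right)} = \left(\left(\left(- \frac{2}{5} + \frac{\sqrt{2} \sqrt{-5}}{5}\right) \frac{-5 - 5}{11 + 10} - 14\right) + 1409\right) \left(-10\right) = \left(\left(\left(- \frac{2}{5} + \frac{\sqrt{2} i \sqrt{5}}{5}\right) \left(- \frac{10}{21}\right) - 14\right) + 1409\right) \left(-10\right) = \left(\left(\left(- \frac{2}{5} + \frac{i \sqrt{10}}{5}\right) \left(\left(-10\right) \frac{1}{21}\right) - 14\right) + 1409\right) \left(-10\right) = \left(\left(\left(- \frac{2}{5} + \frac{i \sqrt{10}}{5}\right) \left(- \frac{10}{21}\right) - 14\right) + 1409\right) \left(-10\right) = \left(\left(\left(\frac{4}{21} - \frac{2 i \sqrt{10}}{21}\right) - 14\right) + 1409\right) \left(-10\right) = \left(\left(- \frac{290}{21} - \frac{2 i \sqrt{10}}{21}\right) + 1409\right) \left(-10\right) = \left(\frac{29299}{21} - \frac{2 i \sqrt{10}}{21}\right) \left(-10\right) = - \frac{292990}{21} + \frac{20 i \sqrt{10}}{21}$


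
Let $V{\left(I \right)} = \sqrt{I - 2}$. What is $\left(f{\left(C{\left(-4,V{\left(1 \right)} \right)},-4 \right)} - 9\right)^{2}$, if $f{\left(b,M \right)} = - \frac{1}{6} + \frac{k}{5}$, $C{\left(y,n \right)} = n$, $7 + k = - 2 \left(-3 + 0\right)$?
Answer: $\frac{78961}{900} \approx 87.734$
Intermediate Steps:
$V{\left(I \right)} = \sqrt{-2 + I}$
$k = -1$ ($k = -7 - 2 \left(-3 + 0\right) = -7 - -6 = -7 + 6 = -1$)
$f{\left(b,M \right)} = - \frac{11}{30}$ ($f{\left(b,M \right)} = - \frac{1}{6} - \frac{1}{5} = - \frac{11}{30}$)
$\left(f{\left(C{\left(-4,V{\left(1 \right)} \right)},-4 \right)} - 9\right)^{2} = \left(- \frac{11}{30} - 9\right)^{2} = \left(- \frac{281}{30}\right)^{2} = \frac{78961}{900}$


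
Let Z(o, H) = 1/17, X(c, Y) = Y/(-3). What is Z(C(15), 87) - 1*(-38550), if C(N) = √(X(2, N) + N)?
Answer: 655351/17 ≈ 38550.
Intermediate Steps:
X(c, Y) = -Y/3 (X(c, Y) = Y*(-⅓) = -Y/3)
C(N) = √6*√N/3 (C(N) = √(-N/3 + N) = √(2*N/3) = √6*√N/3)
Z(o, H) = 1/17
Z(C(15), 87) - 1*(-38550) = 1/17 - 1*(-38550) = 1/17 + 38550 = 655351/17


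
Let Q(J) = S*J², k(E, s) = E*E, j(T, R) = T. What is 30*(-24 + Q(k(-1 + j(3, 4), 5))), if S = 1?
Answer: -240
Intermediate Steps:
k(E, s) = E²
Q(J) = J² (Q(J) = 1*J² = J²)
30*(-24 + Q(k(-1 + j(3, 4), 5))) = 30*(-24 + ((-1 + 3)²)²) = 30*(-24 + (2²)²) = 30*(-24 + 4²) = 30*(-24 + 16) = 30*(-8) = -240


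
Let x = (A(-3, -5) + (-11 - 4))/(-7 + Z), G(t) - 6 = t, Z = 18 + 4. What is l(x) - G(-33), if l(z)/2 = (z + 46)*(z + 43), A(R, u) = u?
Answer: 33743/9 ≈ 3749.2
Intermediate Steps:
Z = 22
G(t) = 6 + t
x = -4/3 (x = (-5 + (-11 - 4))/(-7 + 22) = (-5 - 15)/15 = -20*1/15 = -4/3 ≈ -1.3333)
l(z) = 2*(43 + z)*(46 + z) (l(z) = 2*((z + 46)*(z + 43)) = 2*((46 + z)*(43 + z)) = 2*((43 + z)*(46 + z)) = 2*(43 + z)*(46 + z))
l(x) - G(-33) = (3956 + 2*(-4/3)² + 178*(-4/3)) - (6 - 33) = (3956 + 2*(16/9) - 712/3) - 1*(-27) = (3956 + 32/9 - 712/3) + 27 = 33500/9 + 27 = 33743/9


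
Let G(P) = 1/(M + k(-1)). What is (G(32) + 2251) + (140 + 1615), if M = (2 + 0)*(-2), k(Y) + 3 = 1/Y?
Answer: 32047/8 ≈ 4005.9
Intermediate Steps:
k(Y) = -3 + 1/Y
M = -4 (M = 2*(-2) = -4)
G(P) = -1/8 (G(P) = 1/(-4 + (-3 + 1/(-1))) = 1/(-4 + (-3 - 1)) = 1/(-4 - 4) = 1/(-8) = -1/8)
(G(32) + 2251) + (140 + 1615) = (-1/8 + 2251) + (140 + 1615) = 18007/8 + 1755 = 32047/8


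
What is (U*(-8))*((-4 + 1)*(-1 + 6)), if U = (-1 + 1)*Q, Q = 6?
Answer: 0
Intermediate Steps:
U = 0 (U = (-1 + 1)*6 = 0*6 = 0)
(U*(-8))*((-4 + 1)*(-1 + 6)) = (0*(-8))*((-4 + 1)*(-1 + 6)) = 0*(-3*5) = 0*(-15) = 0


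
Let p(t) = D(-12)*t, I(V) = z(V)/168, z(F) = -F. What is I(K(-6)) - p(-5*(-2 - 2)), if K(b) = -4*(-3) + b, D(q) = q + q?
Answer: 13439/28 ≈ 479.96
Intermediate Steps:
D(q) = 2*q
K(b) = 12 + b
I(V) = -V/168
p(t) = -24*t (p(t) = (2*(-12))*t = -24*t)
I(K(-6)) - p(-5*(-2 - 2)) = -(12 - 6)/168 - (-24)*(-5*(-2 - 2)) = -1/168*6 - (-24)*(-5*(-4)) = -1/28 - (-24)*20 = -1/28 - 1*(-480) = -1/28 + 480 = 13439/28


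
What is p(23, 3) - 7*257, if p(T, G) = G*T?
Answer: -1730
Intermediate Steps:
p(23, 3) - 7*257 = 3*23 - 7*257 = 69 - 1799 = -1730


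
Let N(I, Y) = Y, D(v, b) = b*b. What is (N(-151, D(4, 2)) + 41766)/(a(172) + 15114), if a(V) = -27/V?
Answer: 7184440/2599581 ≈ 2.7637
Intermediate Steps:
D(v, b) = b**2
(N(-151, D(4, 2)) + 41766)/(a(172) + 15114) = (2**2 + 41766)/(-27/172 + 15114) = (4 + 41766)/(-27*1/172 + 15114) = 41770/(-27/172 + 15114) = 41770/(2599581/172) = 41770*(172/2599581) = 7184440/2599581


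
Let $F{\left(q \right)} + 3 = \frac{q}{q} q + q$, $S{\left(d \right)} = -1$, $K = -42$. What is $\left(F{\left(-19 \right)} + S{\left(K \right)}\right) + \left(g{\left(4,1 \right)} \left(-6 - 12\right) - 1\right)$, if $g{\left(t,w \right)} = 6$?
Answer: $-151$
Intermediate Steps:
$F{\left(q \right)} = -3 + 2 q$ ($F{\left(q \right)} = -3 + \left(\frac{q}{q} q + q\right) = -3 + \left(1 q + q\right) = -3 + \left(q + q\right) = -3 + 2 q$)
$\left(F{\left(-19 \right)} + S{\left(K \right)}\right) + \left(g{\left(4,1 \right)} \left(-6 - 12\right) - 1\right) = \left(\left(-3 + 2 \left(-19\right)\right) - 1\right) + \left(6 \left(-6 - 12\right) - 1\right) = \left(\left(-3 - 38\right) - 1\right) + \left(6 \left(-18\right) - 1\right) = \left(-41 - 1\right) - 109 = -42 - 109 = -151$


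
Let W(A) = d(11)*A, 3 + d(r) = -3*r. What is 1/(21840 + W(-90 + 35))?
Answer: 1/23820 ≈ 4.1982e-5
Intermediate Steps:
d(r) = -3 - 3*r
W(A) = -36*A (W(A) = (-3 - 3*11)*A = (-3 - 33)*A = -36*A)
1/(21840 + W(-90 + 35)) = 1/(21840 - 36*(-90 + 35)) = 1/(21840 - 36*(-55)) = 1/(21840 + 1980) = 1/23820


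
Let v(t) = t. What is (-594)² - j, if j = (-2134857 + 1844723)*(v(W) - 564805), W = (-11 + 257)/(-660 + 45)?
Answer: -819344485438/5 ≈ -1.6387e+11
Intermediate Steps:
W = -⅖ (W = 246/(-615) = 246*(-1/615) = -⅖ ≈ -0.40000)
j = 819346249618/5 (j = (-2134857 + 1844723)*(-⅖ - 564805) = -290134*(-2824027/5) = 819346249618/5 ≈ 1.6387e+11)
(-594)² - j = (-594)² - 1*819346249618/5 = 352836 - 819346249618/5 = -819344485438/5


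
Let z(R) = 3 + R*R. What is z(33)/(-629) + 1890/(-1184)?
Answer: -33537/10064 ≈ -3.3324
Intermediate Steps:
z(R) = 3 + R**2
z(33)/(-629) + 1890/(-1184) = (3 + 33**2)/(-629) + 1890/(-1184) = (3 + 1089)*(-1/629) + 1890*(-1/1184) = 1092*(-1/629) - 945/592 = -1092/629 - 945/592 = -33537/10064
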